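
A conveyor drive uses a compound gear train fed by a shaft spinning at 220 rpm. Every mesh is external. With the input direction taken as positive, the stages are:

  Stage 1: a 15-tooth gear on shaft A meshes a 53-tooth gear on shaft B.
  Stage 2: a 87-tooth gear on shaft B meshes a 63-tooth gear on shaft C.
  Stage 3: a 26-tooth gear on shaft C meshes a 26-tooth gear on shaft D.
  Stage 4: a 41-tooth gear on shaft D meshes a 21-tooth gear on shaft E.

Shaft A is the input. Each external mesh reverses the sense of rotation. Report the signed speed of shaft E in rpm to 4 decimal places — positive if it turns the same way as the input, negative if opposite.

Stage 1 [15T→53T]: ω = 220.0000×15/53 = 62.2642 rpm, dir flips to −; running = −62.2642
Stage 2 [87T→63T]: ω = 62.2642×87/63 = 85.9838 rpm, dir flips to +; running = +85.9838
Stage 3 [26T→26T]: ω = 85.9838×26/26 = 85.9838 rpm, dir flips to −; running = −85.9838
Stage 4 [41T→21T]: ω = 85.9838×41/21 = 167.8732 rpm, dir flips to +; running = +167.8732

+167.8732 rpm (same as input, |ω| = 167.8732 rpm)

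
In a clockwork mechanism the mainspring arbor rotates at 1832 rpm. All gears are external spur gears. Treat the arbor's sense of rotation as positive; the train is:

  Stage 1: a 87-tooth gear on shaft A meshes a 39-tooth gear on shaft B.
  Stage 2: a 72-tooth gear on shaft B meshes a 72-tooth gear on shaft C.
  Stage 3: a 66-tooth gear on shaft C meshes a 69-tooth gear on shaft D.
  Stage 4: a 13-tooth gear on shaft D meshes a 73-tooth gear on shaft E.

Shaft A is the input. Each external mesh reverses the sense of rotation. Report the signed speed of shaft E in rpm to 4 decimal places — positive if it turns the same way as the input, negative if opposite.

+696.1382 rpm (same as input, |ω| = 696.1382 rpm)

Stage 1 [87T→39T]: ω = 1832.0000×87/39 = 4086.7692 rpm, dir flips to −; running = −4086.7692
Stage 2 [72T→72T]: ω = 4086.7692×72/72 = 4086.7692 rpm, dir flips to +; running = +4086.7692
Stage 3 [66T→69T]: ω = 4086.7692×66/69 = 3909.0836 rpm, dir flips to −; running = −3909.0836
Stage 4 [13T→73T]: ω = 3909.0836×13/73 = 696.1382 rpm, dir flips to +; running = +696.1382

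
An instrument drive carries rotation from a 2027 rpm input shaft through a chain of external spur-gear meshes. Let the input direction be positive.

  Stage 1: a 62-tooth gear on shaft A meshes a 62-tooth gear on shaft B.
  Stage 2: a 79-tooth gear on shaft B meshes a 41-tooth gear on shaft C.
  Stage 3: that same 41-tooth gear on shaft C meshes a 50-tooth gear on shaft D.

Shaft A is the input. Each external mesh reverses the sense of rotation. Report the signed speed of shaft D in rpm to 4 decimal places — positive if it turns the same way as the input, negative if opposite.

-3202.6600 rpm (opposite to input, |ω| = 3202.6600 rpm)

Stage 1 [62T→62T]: ω = 2027.0000×62/62 = 2027.0000 rpm, dir flips to −; running = −2027.0000
Stage 2 [79T→41T]: ω = 2027.0000×79/41 = 3905.6829 rpm, dir flips to +; running = +3905.6829
Stage 3 [41T→50T]: ω = 3905.6829×41/50 = 3202.6600 rpm, dir flips to −; running = −3202.6600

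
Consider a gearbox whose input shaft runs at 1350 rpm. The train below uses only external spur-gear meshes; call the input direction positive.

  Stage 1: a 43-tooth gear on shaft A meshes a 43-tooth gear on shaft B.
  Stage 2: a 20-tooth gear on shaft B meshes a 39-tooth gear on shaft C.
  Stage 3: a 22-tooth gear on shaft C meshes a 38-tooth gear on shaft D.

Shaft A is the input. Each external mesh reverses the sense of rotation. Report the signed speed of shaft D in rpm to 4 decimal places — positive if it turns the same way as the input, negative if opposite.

Stage 1 [43T→43T]: ω = 1350.0000×43/43 = 1350.0000 rpm, dir flips to −; running = −1350.0000
Stage 2 [20T→39T]: ω = 1350.0000×20/39 = 692.3077 rpm, dir flips to +; running = +692.3077
Stage 3 [22T→38T]: ω = 692.3077×22/38 = 400.8097 rpm, dir flips to −; running = −400.8097

-400.8097 rpm (opposite to input, |ω| = 400.8097 rpm)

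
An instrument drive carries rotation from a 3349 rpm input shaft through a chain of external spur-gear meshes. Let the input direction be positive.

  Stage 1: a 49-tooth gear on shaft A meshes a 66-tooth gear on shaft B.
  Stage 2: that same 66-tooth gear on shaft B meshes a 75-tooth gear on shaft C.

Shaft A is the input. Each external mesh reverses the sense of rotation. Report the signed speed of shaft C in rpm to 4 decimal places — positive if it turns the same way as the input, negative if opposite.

+2188.0133 rpm (same as input, |ω| = 2188.0133 rpm)

Stage 1 [49T→66T]: ω = 3349.0000×49/66 = 2486.3788 rpm, dir flips to −; running = −2486.3788
Stage 2 [66T→75T]: ω = 2486.3788×66/75 = 2188.0133 rpm, dir flips to +; running = +2188.0133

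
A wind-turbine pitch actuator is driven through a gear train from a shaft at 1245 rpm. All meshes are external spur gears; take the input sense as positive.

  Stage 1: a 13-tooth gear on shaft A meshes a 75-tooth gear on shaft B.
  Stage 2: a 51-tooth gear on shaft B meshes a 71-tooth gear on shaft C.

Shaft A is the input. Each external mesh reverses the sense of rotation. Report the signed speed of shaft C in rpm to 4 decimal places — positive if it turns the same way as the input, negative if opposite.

+155.0113 rpm (same as input, |ω| = 155.0113 rpm)

Stage 1 [13T→75T]: ω = 1245.0000×13/75 = 215.8000 rpm, dir flips to −; running = −215.8000
Stage 2 [51T→71T]: ω = 215.8000×51/71 = 155.0113 rpm, dir flips to +; running = +155.0113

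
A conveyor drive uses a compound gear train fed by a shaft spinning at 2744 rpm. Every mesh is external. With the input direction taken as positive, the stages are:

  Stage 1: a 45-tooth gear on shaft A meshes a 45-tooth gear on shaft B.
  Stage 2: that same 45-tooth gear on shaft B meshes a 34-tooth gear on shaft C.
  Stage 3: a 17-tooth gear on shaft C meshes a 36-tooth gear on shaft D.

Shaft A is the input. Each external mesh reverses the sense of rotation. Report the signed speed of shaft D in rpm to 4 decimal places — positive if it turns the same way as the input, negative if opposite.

-1715.0000 rpm (opposite to input, |ω| = 1715.0000 rpm)

Stage 1 [45T→45T]: ω = 2744.0000×45/45 = 2744.0000 rpm, dir flips to −; running = −2744.0000
Stage 2 [45T→34T]: ω = 2744.0000×45/34 = 3631.7647 rpm, dir flips to +; running = +3631.7647
Stage 3 [17T→36T]: ω = 3631.7647×17/36 = 1715.0000 rpm, dir flips to −; running = −1715.0000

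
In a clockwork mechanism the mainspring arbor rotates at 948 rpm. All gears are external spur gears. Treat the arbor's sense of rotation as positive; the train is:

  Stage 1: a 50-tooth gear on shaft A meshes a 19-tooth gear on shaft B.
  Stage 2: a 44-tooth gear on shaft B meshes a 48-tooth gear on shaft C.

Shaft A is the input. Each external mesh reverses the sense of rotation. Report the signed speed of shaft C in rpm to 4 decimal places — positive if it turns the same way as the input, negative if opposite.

Stage 1 [50T→19T]: ω = 948.0000×50/19 = 2494.7368 rpm, dir flips to −; running = −2494.7368
Stage 2 [44T→48T]: ω = 2494.7368×44/48 = 2286.8421 rpm, dir flips to +; running = +2286.8421

+2286.8421 rpm (same as input, |ω| = 2286.8421 rpm)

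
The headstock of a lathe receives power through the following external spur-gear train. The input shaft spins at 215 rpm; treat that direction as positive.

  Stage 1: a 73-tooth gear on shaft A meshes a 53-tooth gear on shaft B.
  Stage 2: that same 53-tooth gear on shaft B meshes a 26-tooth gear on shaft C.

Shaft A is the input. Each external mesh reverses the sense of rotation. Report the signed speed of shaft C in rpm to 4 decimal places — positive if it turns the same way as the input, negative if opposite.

+603.6538 rpm (same as input, |ω| = 603.6538 rpm)

Stage 1 [73T→53T]: ω = 215.0000×73/53 = 296.1321 rpm, dir flips to −; running = −296.1321
Stage 2 [53T→26T]: ω = 296.1321×53/26 = 603.6538 rpm, dir flips to +; running = +603.6538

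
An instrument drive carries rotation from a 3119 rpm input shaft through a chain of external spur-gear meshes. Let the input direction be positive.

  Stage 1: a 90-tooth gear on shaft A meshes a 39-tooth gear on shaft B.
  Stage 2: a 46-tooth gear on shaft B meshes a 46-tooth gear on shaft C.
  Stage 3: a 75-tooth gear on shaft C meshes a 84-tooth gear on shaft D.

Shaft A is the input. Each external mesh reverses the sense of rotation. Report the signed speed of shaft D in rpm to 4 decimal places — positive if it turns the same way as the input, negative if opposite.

Stage 1 [90T→39T]: ω = 3119.0000×90/39 = 7197.6923 rpm, dir flips to −; running = −7197.6923
Stage 2 [46T→46T]: ω = 7197.6923×46/46 = 7197.6923 rpm, dir flips to +; running = +7197.6923
Stage 3 [75T→84T]: ω = 7197.6923×75/84 = 6426.5110 rpm, dir flips to −; running = −6426.5110

-6426.5110 rpm (opposite to input, |ω| = 6426.5110 rpm)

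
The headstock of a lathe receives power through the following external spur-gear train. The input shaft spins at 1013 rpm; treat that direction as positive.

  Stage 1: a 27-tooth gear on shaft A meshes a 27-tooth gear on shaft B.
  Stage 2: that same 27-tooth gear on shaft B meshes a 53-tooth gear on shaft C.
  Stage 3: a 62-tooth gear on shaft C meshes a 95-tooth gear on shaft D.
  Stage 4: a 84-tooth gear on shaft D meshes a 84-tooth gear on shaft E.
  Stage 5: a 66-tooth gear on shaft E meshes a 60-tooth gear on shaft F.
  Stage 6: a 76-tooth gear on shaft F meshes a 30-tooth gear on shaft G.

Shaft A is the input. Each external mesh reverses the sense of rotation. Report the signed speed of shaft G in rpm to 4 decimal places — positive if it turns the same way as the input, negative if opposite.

+938.5349 rpm (same as input, |ω| = 938.5349 rpm)

Stage 1 [27T→27T]: ω = 1013.0000×27/27 = 1013.0000 rpm, dir flips to −; running = −1013.0000
Stage 2 [27T→53T]: ω = 1013.0000×27/53 = 516.0566 rpm, dir flips to +; running = +516.0566
Stage 3 [62T→95T]: ω = 516.0566×62/95 = 336.7948 rpm, dir flips to −; running = −336.7948
Stage 4 [84T→84T]: ω = 336.7948×84/84 = 336.7948 rpm, dir flips to +; running = +336.7948
Stage 5 [66T→60T]: ω = 336.7948×66/60 = 370.4743 rpm, dir flips to −; running = −370.4743
Stage 6 [76T→30T]: ω = 370.4743×76/30 = 938.5349 rpm, dir flips to +; running = +938.5349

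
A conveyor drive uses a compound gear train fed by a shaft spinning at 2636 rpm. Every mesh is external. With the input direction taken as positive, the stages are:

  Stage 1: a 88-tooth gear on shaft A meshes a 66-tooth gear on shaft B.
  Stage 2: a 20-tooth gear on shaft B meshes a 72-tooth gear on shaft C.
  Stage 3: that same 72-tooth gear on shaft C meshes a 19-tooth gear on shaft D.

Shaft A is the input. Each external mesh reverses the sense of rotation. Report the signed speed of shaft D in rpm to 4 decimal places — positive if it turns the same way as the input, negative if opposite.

-3699.6491 rpm (opposite to input, |ω| = 3699.6491 rpm)

Stage 1 [88T→66T]: ω = 2636.0000×88/66 = 3514.6667 rpm, dir flips to −; running = −3514.6667
Stage 2 [20T→72T]: ω = 3514.6667×20/72 = 976.2963 rpm, dir flips to +; running = +976.2963
Stage 3 [72T→19T]: ω = 976.2963×72/19 = 3699.6491 rpm, dir flips to −; running = −3699.6491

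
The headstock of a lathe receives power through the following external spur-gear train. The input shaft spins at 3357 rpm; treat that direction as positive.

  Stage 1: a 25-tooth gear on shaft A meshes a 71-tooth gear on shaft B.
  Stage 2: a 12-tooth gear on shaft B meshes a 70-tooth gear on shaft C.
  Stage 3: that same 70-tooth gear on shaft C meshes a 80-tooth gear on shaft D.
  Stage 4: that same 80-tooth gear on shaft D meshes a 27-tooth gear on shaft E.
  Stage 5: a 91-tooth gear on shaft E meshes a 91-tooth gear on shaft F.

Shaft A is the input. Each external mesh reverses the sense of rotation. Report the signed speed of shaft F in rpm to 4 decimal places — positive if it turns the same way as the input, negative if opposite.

Stage 1 [25T→71T]: ω = 3357.0000×25/71 = 1182.0423 rpm, dir flips to −; running = −1182.0423
Stage 2 [12T→70T]: ω = 1182.0423×12/70 = 202.6358 rpm, dir flips to +; running = +202.6358
Stage 3 [70T→80T]: ω = 202.6358×70/80 = 177.3063 rpm, dir flips to −; running = −177.3063
Stage 4 [80T→27T]: ω = 177.3063×80/27 = 525.3521 rpm, dir flips to +; running = +525.3521
Stage 5 [91T→91T]: ω = 525.3521×91/91 = 525.3521 rpm, dir flips to −; running = −525.3521

-525.3521 rpm (opposite to input, |ω| = 525.3521 rpm)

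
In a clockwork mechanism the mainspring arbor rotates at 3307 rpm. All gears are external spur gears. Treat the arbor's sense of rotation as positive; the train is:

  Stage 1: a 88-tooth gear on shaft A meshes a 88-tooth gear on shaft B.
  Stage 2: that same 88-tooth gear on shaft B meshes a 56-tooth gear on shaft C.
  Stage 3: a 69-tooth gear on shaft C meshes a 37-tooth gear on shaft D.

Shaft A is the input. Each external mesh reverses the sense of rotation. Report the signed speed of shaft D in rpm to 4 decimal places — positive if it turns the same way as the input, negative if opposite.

-9691.1699 rpm (opposite to input, |ω| = 9691.1699 rpm)

Stage 1 [88T→88T]: ω = 3307.0000×88/88 = 3307.0000 rpm, dir flips to −; running = −3307.0000
Stage 2 [88T→56T]: ω = 3307.0000×88/56 = 5196.7143 rpm, dir flips to +; running = +5196.7143
Stage 3 [69T→37T]: ω = 5196.7143×69/37 = 9691.1699 rpm, dir flips to −; running = −9691.1699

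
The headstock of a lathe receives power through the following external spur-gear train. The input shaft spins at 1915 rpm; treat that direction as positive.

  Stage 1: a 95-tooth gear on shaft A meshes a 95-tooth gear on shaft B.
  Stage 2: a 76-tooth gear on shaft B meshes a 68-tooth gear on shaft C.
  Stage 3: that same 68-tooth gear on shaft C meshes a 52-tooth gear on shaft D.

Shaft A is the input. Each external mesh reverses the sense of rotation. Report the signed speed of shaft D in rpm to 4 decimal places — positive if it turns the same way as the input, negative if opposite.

-2798.8462 rpm (opposite to input, |ω| = 2798.8462 rpm)

Stage 1 [95T→95T]: ω = 1915.0000×95/95 = 1915.0000 rpm, dir flips to −; running = −1915.0000
Stage 2 [76T→68T]: ω = 1915.0000×76/68 = 2140.2941 rpm, dir flips to +; running = +2140.2941
Stage 3 [68T→52T]: ω = 2140.2941×68/52 = 2798.8462 rpm, dir flips to −; running = −2798.8462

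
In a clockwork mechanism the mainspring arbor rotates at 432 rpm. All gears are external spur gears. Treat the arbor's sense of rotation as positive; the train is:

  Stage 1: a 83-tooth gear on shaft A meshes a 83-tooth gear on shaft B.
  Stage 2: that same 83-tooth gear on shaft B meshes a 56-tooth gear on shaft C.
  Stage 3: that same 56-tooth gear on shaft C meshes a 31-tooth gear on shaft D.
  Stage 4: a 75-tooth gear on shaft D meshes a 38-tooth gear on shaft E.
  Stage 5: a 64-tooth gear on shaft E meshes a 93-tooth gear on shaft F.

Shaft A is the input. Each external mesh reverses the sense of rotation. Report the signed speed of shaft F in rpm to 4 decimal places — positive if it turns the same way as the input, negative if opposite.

-1570.9951 rpm (opposite to input, |ω| = 1570.9951 rpm)

Stage 1 [83T→83T]: ω = 432.0000×83/83 = 432.0000 rpm, dir flips to −; running = −432.0000
Stage 2 [83T→56T]: ω = 432.0000×83/56 = 640.2857 rpm, dir flips to +; running = +640.2857
Stage 3 [56T→31T]: ω = 640.2857×56/31 = 1156.6452 rpm, dir flips to −; running = −1156.6452
Stage 4 [75T→38T]: ω = 1156.6452×75/38 = 2282.8523 rpm, dir flips to +; running = +2282.8523
Stage 5 [64T→93T]: ω = 2282.8523×64/93 = 1570.9951 rpm, dir flips to −; running = −1570.9951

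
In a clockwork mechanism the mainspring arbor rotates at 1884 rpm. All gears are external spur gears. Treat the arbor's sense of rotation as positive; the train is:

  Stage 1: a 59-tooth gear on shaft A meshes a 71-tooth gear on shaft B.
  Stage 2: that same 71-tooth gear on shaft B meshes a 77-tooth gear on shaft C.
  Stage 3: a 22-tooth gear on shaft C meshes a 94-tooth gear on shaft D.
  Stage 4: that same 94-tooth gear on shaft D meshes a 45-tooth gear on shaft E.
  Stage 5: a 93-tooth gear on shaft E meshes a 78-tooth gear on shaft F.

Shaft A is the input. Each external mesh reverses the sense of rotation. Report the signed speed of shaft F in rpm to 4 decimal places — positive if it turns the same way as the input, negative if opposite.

Stage 1 [59T→71T]: ω = 1884.0000×59/71 = 1565.5775 rpm, dir flips to −; running = −1565.5775
Stage 2 [71T→77T]: ω = 1565.5775×71/77 = 1443.5844 rpm, dir flips to +; running = +1443.5844
Stage 3 [22T→94T]: ω = 1443.5844×22/94 = 337.8602 rpm, dir flips to −; running = −337.8602
Stage 4 [94T→45T]: ω = 337.8602×94/45 = 705.7524 rpm, dir flips to +; running = +705.7524
Stage 5 [93T→78T]: ω = 705.7524×93/78 = 841.4740 rpm, dir flips to −; running = −841.4740

-841.4740 rpm (opposite to input, |ω| = 841.4740 rpm)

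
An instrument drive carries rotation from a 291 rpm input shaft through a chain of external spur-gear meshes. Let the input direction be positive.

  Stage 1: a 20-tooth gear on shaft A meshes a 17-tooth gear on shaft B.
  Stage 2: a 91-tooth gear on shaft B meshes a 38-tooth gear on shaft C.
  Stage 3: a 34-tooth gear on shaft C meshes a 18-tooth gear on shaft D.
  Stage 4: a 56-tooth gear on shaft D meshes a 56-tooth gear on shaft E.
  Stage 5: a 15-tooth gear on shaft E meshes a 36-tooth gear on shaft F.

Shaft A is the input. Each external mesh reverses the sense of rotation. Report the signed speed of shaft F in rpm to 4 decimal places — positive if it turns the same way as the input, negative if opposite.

-645.2485 rpm (opposite to input, |ω| = 645.2485 rpm)

Stage 1 [20T→17T]: ω = 291.0000×20/17 = 342.3529 rpm, dir flips to −; running = −342.3529
Stage 2 [91T→38T]: ω = 342.3529×91/38 = 819.8452 rpm, dir flips to +; running = +819.8452
Stage 3 [34T→18T]: ω = 819.8452×34/18 = 1548.5965 rpm, dir flips to −; running = −1548.5965
Stage 4 [56T→56T]: ω = 1548.5965×56/56 = 1548.5965 rpm, dir flips to +; running = +1548.5965
Stage 5 [15T→36T]: ω = 1548.5965×15/36 = 645.2485 rpm, dir flips to −; running = −645.2485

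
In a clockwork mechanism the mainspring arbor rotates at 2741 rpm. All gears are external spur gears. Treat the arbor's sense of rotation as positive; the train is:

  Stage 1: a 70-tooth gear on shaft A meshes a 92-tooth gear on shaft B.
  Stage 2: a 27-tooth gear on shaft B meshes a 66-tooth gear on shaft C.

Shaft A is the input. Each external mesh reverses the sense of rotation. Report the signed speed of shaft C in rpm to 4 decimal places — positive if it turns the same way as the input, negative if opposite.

Stage 1 [70T→92T]: ω = 2741.0000×70/92 = 2085.5435 rpm, dir flips to −; running = −2085.5435
Stage 2 [27T→66T]: ω = 2085.5435×27/66 = 853.1769 rpm, dir flips to +; running = +853.1769

+853.1769 rpm (same as input, |ω| = 853.1769 rpm)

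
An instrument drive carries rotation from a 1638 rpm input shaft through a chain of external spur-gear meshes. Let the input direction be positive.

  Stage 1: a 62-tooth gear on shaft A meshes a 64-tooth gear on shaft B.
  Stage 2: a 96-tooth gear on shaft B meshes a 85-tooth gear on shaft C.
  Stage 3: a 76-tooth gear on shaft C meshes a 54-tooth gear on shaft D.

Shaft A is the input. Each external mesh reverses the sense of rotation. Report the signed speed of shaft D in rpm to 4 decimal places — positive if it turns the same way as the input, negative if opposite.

-2522.3059 rpm (opposite to input, |ω| = 2522.3059 rpm)

Stage 1 [62T→64T]: ω = 1638.0000×62/64 = 1586.8125 rpm, dir flips to −; running = −1586.8125
Stage 2 [96T→85T]: ω = 1586.8125×96/85 = 1792.1647 rpm, dir flips to +; running = +1792.1647
Stage 3 [76T→54T]: ω = 1792.1647×76/54 = 2522.3059 rpm, dir flips to −; running = −2522.3059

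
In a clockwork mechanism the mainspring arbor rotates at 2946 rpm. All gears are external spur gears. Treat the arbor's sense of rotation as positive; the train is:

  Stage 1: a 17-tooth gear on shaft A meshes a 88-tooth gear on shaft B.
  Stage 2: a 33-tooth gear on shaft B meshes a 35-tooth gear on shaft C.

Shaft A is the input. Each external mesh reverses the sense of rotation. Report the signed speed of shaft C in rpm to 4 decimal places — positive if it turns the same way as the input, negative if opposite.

+536.5929 rpm (same as input, |ω| = 536.5929 rpm)

Stage 1 [17T→88T]: ω = 2946.0000×17/88 = 569.1136 rpm, dir flips to −; running = −569.1136
Stage 2 [33T→35T]: ω = 569.1136×33/35 = 536.5929 rpm, dir flips to +; running = +536.5929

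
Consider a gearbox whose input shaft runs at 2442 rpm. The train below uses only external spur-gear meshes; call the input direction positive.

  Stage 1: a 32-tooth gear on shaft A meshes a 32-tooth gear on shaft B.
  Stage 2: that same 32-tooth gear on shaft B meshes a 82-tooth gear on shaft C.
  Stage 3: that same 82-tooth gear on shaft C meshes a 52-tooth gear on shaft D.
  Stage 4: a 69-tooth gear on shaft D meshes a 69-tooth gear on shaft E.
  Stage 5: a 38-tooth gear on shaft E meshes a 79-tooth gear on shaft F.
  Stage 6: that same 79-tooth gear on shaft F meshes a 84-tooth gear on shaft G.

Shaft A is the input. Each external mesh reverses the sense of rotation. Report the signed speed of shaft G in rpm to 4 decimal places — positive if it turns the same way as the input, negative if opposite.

+679.8242 rpm (same as input, |ω| = 679.8242 rpm)

Stage 1 [32T→32T]: ω = 2442.0000×32/32 = 2442.0000 rpm, dir flips to −; running = −2442.0000
Stage 2 [32T→82T]: ω = 2442.0000×32/82 = 952.9756 rpm, dir flips to +; running = +952.9756
Stage 3 [82T→52T]: ω = 952.9756×82/52 = 1502.7692 rpm, dir flips to −; running = −1502.7692
Stage 4 [69T→69T]: ω = 1502.7692×69/69 = 1502.7692 rpm, dir flips to +; running = +1502.7692
Stage 5 [38T→79T]: ω = 1502.7692×38/79 = 722.8510 rpm, dir flips to −; running = −722.8510
Stage 6 [79T→84T]: ω = 722.8510×79/84 = 679.8242 rpm, dir flips to +; running = +679.8242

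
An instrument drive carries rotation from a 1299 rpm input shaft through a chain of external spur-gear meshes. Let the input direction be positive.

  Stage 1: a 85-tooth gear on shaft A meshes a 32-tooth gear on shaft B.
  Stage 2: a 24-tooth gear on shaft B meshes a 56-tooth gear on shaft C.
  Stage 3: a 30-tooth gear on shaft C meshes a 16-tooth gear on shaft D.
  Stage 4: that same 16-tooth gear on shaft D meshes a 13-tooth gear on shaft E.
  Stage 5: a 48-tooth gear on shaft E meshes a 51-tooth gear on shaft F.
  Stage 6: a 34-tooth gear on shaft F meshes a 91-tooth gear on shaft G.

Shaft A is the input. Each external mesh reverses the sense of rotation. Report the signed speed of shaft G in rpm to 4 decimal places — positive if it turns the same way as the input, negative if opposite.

+1200.0181 rpm (same as input, |ω| = 1200.0181 rpm)

Stage 1 [85T→32T]: ω = 1299.0000×85/32 = 3450.4688 rpm, dir flips to −; running = −3450.4688
Stage 2 [24T→56T]: ω = 3450.4688×24/56 = 1478.7723 rpm, dir flips to +; running = +1478.7723
Stage 3 [30T→16T]: ω = 1478.7723×30/16 = 2772.6981 rpm, dir flips to −; running = −2772.6981
Stage 4 [16T→13T]: ω = 2772.6981×16/13 = 3412.5515 rpm, dir flips to +; running = +3412.5515
Stage 5 [48T→51T]: ω = 3412.5515×48/51 = 3211.8132 rpm, dir flips to −; running = −3211.8132
Stage 6 [34T→91T]: ω = 3211.8132×34/91 = 1200.0181 rpm, dir flips to +; running = +1200.0181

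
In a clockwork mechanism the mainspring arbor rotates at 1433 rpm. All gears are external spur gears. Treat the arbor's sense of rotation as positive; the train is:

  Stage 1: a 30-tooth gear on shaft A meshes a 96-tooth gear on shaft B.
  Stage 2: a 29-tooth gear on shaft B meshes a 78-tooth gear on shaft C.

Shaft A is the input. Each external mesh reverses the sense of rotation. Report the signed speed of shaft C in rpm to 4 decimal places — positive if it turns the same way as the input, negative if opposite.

Stage 1 [30T→96T]: ω = 1433.0000×30/96 = 447.8125 rpm, dir flips to −; running = −447.8125
Stage 2 [29T→78T]: ω = 447.8125×29/78 = 166.4944 rpm, dir flips to +; running = +166.4944

+166.4944 rpm (same as input, |ω| = 166.4944 rpm)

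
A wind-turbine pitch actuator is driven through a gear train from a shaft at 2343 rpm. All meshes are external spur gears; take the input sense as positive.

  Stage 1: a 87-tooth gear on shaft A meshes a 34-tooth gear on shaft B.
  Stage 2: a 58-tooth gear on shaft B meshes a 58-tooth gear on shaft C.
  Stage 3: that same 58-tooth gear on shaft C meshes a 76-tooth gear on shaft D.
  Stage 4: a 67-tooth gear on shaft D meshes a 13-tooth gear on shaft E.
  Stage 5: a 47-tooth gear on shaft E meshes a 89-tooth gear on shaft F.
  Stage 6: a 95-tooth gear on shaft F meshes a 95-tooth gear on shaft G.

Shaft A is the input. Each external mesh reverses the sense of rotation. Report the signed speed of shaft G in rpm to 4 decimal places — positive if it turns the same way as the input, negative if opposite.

+12452.7803 rpm (same as input, |ω| = 12452.7803 rpm)

Stage 1 [87T→34T]: ω = 2343.0000×87/34 = 5995.3235 rpm, dir flips to −; running = −5995.3235
Stage 2 [58T→58T]: ω = 5995.3235×58/58 = 5995.3235 rpm, dir flips to +; running = +5995.3235
Stage 3 [58T→76T]: ω = 5995.3235×58/76 = 4575.3785 rpm, dir flips to −; running = −4575.3785
Stage 4 [67T→13T]: ω = 4575.3785×67/13 = 23580.7968 rpm, dir flips to +; running = +23580.7968
Stage 5 [47T→89T]: ω = 23580.7968×47/89 = 12452.7803 rpm, dir flips to −; running = −12452.7803
Stage 6 [95T→95T]: ω = 12452.7803×95/95 = 12452.7803 rpm, dir flips to +; running = +12452.7803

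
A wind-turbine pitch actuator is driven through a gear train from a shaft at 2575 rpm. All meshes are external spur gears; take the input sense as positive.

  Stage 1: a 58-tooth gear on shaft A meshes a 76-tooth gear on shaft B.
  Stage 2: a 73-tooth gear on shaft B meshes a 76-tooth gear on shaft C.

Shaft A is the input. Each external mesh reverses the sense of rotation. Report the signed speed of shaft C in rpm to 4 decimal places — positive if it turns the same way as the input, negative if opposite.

+1887.5606 rpm (same as input, |ω| = 1887.5606 rpm)

Stage 1 [58T→76T]: ω = 2575.0000×58/76 = 1965.1316 rpm, dir flips to −; running = −1965.1316
Stage 2 [73T→76T]: ω = 1965.1316×73/76 = 1887.5606 rpm, dir flips to +; running = +1887.5606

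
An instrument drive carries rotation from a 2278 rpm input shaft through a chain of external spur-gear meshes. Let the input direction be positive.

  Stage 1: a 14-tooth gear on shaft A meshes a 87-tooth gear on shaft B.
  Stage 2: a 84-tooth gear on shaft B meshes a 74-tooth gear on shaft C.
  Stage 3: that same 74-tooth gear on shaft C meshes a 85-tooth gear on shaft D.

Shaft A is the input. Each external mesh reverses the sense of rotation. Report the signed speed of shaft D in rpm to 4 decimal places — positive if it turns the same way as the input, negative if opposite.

Stage 1 [14T→87T]: ω = 2278.0000×14/87 = 366.5747 rpm, dir flips to −; running = −366.5747
Stage 2 [84T→74T]: ω = 366.5747×84/74 = 416.1118 rpm, dir flips to +; running = +416.1118
Stage 3 [74T→85T]: ω = 416.1118×74/85 = 362.2621 rpm, dir flips to −; running = −362.2621

-362.2621 rpm (opposite to input, |ω| = 362.2621 rpm)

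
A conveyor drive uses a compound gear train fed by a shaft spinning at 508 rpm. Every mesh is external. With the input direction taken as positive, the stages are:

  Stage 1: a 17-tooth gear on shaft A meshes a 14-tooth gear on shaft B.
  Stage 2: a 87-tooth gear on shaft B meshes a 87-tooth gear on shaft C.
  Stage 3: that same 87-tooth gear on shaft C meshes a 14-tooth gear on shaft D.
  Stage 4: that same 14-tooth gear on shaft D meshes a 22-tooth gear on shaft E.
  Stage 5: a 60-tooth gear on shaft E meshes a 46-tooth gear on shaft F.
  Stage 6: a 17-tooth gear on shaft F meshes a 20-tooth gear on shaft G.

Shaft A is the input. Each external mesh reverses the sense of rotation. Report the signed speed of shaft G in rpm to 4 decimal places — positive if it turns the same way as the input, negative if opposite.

+2704.5407 rpm (same as input, |ω| = 2704.5407 rpm)

Stage 1 [17T→14T]: ω = 508.0000×17/14 = 616.8571 rpm, dir flips to −; running = −616.8571
Stage 2 [87T→87T]: ω = 616.8571×87/87 = 616.8571 rpm, dir flips to +; running = +616.8571
Stage 3 [87T→14T]: ω = 616.8571×87/14 = 3833.3265 rpm, dir flips to −; running = −3833.3265
Stage 4 [14T→22T]: ω = 3833.3265×14/22 = 2439.3896 rpm, dir flips to +; running = +2439.3896
Stage 5 [60T→46T]: ω = 2439.3896×60/46 = 3181.8125 rpm, dir flips to −; running = −3181.8125
Stage 6 [17T→20T]: ω = 3181.8125×17/20 = 2704.5407 rpm, dir flips to +; running = +2704.5407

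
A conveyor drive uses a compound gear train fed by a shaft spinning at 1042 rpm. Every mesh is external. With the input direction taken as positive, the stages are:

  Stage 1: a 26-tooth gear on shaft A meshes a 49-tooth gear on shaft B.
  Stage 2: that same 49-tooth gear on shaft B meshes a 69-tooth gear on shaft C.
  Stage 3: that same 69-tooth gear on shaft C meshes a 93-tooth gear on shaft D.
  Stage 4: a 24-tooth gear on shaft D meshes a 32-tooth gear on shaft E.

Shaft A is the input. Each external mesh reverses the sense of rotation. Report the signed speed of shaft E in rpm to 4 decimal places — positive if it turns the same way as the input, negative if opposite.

Stage 1 [26T→49T]: ω = 1042.0000×26/49 = 552.8980 rpm, dir flips to −; running = −552.8980
Stage 2 [49T→69T]: ω = 552.8980×49/69 = 392.6377 rpm, dir flips to +; running = +392.6377
Stage 3 [69T→93T]: ω = 392.6377×69/93 = 291.3118 rpm, dir flips to −; running = −291.3118
Stage 4 [24T→32T]: ω = 291.3118×24/32 = 218.4839 rpm, dir flips to +; running = +218.4839

+218.4839 rpm (same as input, |ω| = 218.4839 rpm)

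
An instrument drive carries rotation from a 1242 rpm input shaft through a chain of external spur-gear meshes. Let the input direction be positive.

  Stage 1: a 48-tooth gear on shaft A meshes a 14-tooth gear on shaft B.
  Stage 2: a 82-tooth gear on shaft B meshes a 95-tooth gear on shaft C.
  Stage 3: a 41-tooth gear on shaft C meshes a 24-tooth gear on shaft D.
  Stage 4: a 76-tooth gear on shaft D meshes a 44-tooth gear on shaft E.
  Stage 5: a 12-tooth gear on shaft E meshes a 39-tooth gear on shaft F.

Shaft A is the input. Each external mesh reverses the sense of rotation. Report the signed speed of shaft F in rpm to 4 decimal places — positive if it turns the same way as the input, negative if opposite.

Stage 1 [48T→14T]: ω = 1242.0000×48/14 = 4258.2857 rpm, dir flips to −; running = −4258.2857
Stage 2 [82T→95T]: ω = 4258.2857×82/95 = 3675.5729 rpm, dir flips to +; running = +3675.5729
Stage 3 [41T→24T]: ω = 3675.5729×41/24 = 6279.1038 rpm, dir flips to −; running = −6279.1038
Stage 4 [76T→44T]: ω = 6279.1038×76/44 = 10845.7247 rpm, dir flips to +; running = +10845.7247
Stage 5 [12T→39T]: ω = 10845.7247×12/39 = 3337.1461 rpm, dir flips to −; running = −3337.1461

-3337.1461 rpm (opposite to input, |ω| = 3337.1461 rpm)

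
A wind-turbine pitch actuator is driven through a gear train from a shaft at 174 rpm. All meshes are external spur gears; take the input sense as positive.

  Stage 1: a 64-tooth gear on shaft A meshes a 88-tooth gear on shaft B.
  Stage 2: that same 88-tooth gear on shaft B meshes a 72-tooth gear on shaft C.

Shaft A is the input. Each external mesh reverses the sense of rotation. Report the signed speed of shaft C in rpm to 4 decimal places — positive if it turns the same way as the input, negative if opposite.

Stage 1 [64T→88T]: ω = 174.0000×64/88 = 126.5455 rpm, dir flips to −; running = −126.5455
Stage 2 [88T→72T]: ω = 126.5455×88/72 = 154.6667 rpm, dir flips to +; running = +154.6667

+154.6667 rpm (same as input, |ω| = 154.6667 rpm)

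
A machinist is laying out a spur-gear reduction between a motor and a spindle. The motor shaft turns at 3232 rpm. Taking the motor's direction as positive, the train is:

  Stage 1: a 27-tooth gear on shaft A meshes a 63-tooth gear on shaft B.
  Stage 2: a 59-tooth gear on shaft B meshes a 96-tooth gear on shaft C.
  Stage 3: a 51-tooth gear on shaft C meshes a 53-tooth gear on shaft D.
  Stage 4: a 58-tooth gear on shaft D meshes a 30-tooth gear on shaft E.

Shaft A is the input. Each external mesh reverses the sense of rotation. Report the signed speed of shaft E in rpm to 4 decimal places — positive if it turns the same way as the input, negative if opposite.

+1583.7127 rpm (same as input, |ω| = 1583.7127 rpm)

Stage 1 [27T→63T]: ω = 3232.0000×27/63 = 1385.1429 rpm, dir flips to −; running = −1385.1429
Stage 2 [59T→96T]: ω = 1385.1429×59/96 = 851.2857 rpm, dir flips to +; running = +851.2857
Stage 3 [51T→53T]: ω = 851.2857×51/53 = 819.1617 rpm, dir flips to −; running = −819.1617
Stage 4 [58T→30T]: ω = 819.1617×58/30 = 1583.7127 rpm, dir flips to +; running = +1583.7127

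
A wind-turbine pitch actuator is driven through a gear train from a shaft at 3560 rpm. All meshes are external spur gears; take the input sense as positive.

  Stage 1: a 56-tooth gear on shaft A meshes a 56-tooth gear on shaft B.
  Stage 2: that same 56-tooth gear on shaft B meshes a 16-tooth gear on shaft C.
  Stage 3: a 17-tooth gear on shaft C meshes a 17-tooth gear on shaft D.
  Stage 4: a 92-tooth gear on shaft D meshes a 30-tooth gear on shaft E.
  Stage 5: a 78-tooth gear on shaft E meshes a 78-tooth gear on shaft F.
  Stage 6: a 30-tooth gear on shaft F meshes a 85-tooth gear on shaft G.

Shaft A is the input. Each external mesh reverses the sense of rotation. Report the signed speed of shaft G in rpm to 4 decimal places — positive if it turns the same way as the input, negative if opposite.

+13486.1176 rpm (same as input, |ω| = 13486.1176 rpm)

Stage 1 [56T→56T]: ω = 3560.0000×56/56 = 3560.0000 rpm, dir flips to −; running = −3560.0000
Stage 2 [56T→16T]: ω = 3560.0000×56/16 = 12460.0000 rpm, dir flips to +; running = +12460.0000
Stage 3 [17T→17T]: ω = 12460.0000×17/17 = 12460.0000 rpm, dir flips to −; running = −12460.0000
Stage 4 [92T→30T]: ω = 12460.0000×92/30 = 38210.6667 rpm, dir flips to +; running = +38210.6667
Stage 5 [78T→78T]: ω = 38210.6667×78/78 = 38210.6667 rpm, dir flips to −; running = −38210.6667
Stage 6 [30T→85T]: ω = 38210.6667×30/85 = 13486.1176 rpm, dir flips to +; running = +13486.1176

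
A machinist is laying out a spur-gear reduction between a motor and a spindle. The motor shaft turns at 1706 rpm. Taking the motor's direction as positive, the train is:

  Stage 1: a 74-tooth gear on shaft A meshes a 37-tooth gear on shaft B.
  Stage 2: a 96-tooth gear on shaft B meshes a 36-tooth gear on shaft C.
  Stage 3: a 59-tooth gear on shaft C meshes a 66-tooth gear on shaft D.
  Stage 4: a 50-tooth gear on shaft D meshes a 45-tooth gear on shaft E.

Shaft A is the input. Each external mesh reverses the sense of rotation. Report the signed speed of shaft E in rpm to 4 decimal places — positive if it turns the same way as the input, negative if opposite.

Stage 1 [74T→37T]: ω = 1706.0000×74/37 = 3412.0000 rpm, dir flips to −; running = −3412.0000
Stage 2 [96T→36T]: ω = 3412.0000×96/36 = 9098.6667 rpm, dir flips to +; running = +9098.6667
Stage 3 [59T→66T]: ω = 9098.6667×59/66 = 8133.6566 rpm, dir flips to −; running = −8133.6566
Stage 4 [50T→45T]: ω = 8133.6566×50/45 = 9037.3962 rpm, dir flips to +; running = +9037.3962

+9037.3962 rpm (same as input, |ω| = 9037.3962 rpm)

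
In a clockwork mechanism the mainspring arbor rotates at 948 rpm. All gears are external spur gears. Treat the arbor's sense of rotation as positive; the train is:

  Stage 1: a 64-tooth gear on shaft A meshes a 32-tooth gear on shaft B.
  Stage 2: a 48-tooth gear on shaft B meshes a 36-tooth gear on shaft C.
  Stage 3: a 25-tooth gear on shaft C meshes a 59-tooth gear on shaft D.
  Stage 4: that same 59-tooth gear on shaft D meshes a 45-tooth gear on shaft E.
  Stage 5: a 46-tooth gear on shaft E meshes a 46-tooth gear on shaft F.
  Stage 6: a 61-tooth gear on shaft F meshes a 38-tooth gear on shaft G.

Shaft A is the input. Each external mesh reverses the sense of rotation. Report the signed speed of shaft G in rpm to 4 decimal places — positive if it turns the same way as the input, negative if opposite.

+2254.5029 rpm (same as input, |ω| = 2254.5029 rpm)

Stage 1 [64T→32T]: ω = 948.0000×64/32 = 1896.0000 rpm, dir flips to −; running = −1896.0000
Stage 2 [48T→36T]: ω = 1896.0000×48/36 = 2528.0000 rpm, dir flips to +; running = +2528.0000
Stage 3 [25T→59T]: ω = 2528.0000×25/59 = 1071.1864 rpm, dir flips to −; running = −1071.1864
Stage 4 [59T→45T]: ω = 1071.1864×59/45 = 1404.4444 rpm, dir flips to +; running = +1404.4444
Stage 5 [46T→46T]: ω = 1404.4444×46/46 = 1404.4444 rpm, dir flips to −; running = −1404.4444
Stage 6 [61T→38T]: ω = 1404.4444×61/38 = 2254.5029 rpm, dir flips to +; running = +2254.5029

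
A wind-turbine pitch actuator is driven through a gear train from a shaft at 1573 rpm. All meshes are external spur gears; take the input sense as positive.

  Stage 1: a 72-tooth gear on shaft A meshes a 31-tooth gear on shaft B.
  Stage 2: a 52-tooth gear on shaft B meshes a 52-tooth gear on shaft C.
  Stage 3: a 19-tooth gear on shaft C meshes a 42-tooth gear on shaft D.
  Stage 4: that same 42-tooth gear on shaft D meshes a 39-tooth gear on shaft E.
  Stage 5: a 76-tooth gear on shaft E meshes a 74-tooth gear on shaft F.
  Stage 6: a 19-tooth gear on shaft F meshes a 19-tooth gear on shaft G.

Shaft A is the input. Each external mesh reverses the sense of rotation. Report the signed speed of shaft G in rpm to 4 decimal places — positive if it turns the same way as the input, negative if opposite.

+1827.9756 rpm (same as input, |ω| = 1827.9756 rpm)

Stage 1 [72T→31T]: ω = 1573.0000×72/31 = 3653.4194 rpm, dir flips to −; running = −3653.4194
Stage 2 [52T→52T]: ω = 3653.4194×52/52 = 3653.4194 rpm, dir flips to +; running = +3653.4194
Stage 3 [19T→42T]: ω = 3653.4194×19/42 = 1652.7373 rpm, dir flips to −; running = −1652.7373
Stage 4 [42T→39T]: ω = 1652.7373×42/39 = 1779.8710 rpm, dir flips to +; running = +1779.8710
Stage 5 [76T→74T]: ω = 1779.8710×76/74 = 1827.9756 rpm, dir flips to −; running = −1827.9756
Stage 6 [19T→19T]: ω = 1827.9756×19/19 = 1827.9756 rpm, dir flips to +; running = +1827.9756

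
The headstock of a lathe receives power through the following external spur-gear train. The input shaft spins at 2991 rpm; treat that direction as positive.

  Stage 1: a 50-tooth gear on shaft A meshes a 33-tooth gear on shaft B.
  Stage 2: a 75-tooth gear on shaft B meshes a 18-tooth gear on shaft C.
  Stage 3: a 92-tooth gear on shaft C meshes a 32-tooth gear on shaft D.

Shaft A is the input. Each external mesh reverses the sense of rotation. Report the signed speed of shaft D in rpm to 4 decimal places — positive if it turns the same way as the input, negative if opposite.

Stage 1 [50T→33T]: ω = 2991.0000×50/33 = 4531.8182 rpm, dir flips to −; running = −4531.8182
Stage 2 [75T→18T]: ω = 4531.8182×75/18 = 18882.5758 rpm, dir flips to +; running = +18882.5758
Stage 3 [92T→32T]: ω = 18882.5758×92/32 = 54287.4053 rpm, dir flips to −; running = −54287.4053

-54287.4053 rpm (opposite to input, |ω| = 54287.4053 rpm)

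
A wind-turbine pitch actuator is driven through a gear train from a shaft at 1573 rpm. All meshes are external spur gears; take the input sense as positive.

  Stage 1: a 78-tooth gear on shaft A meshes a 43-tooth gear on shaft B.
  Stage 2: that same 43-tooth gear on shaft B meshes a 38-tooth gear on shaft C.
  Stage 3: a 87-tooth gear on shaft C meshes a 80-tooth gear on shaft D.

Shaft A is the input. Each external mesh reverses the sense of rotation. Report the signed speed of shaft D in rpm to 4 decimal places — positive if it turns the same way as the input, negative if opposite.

-3511.3086 rpm (opposite to input, |ω| = 3511.3086 rpm)

Stage 1 [78T→43T]: ω = 1573.0000×78/43 = 2853.3488 rpm, dir flips to −; running = −2853.3488
Stage 2 [43T→38T]: ω = 2853.3488×43/38 = 3228.7895 rpm, dir flips to +; running = +3228.7895
Stage 3 [87T→80T]: ω = 3228.7895×87/80 = 3511.3086 rpm, dir flips to −; running = −3511.3086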